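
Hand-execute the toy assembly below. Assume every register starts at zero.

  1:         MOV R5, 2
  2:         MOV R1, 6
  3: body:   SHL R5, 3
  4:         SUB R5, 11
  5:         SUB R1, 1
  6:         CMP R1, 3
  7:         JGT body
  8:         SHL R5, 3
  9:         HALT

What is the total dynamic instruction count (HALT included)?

19

R5=2
R1=6
R5=2<<3=16
R5=16-11=5
R1=6-1=5
CMP R1, 3  (cmp 5,3)
JGT body: taken
R5=5<<3=40
R5=40-11=29
R1=5-1=4
CMP R1, 3  (cmp 4,3)
JGT body: taken
R5=29<<3=232
R5=232-11=221
R1=4-1=3
CMP R1, 3  (cmp 3,3)
JGT body: not taken
R5=221<<3=1768
halt.
Total executed instructions: 19.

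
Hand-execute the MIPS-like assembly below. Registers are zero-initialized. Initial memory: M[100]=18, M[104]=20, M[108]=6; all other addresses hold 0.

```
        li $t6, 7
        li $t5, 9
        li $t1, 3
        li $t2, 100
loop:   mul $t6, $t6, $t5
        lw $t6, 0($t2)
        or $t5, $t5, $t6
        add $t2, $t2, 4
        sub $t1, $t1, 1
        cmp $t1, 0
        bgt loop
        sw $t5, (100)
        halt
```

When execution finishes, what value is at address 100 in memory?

after li $t6, 7: $t6=7
after li $t5, 9: $t5=9
after li $t1, 3: $t1=3
after li $t2, 100: $t2=100
after mul $t6, $t6, $t5: $t6=7*9=63
after lw $t6, 0($t2): $t6=M[100]=18
after or $t5, $t5, $t6: $t5=9|18=27
after add $t2, $t2, 4: $t2=100+4=104
after sub $t1, $t1, 1: $t1=3-1=2
cmp $t1, 0  (cmp 2,0)
bgt loop: taken
after mul $t6, $t6, $t5: $t6=18*27=486
after lw $t6, 0($t2): $t6=M[104]=20
after or $t5, $t5, $t6: $t5=27|20=31
after add $t2, $t2, 4: $t2=104+4=108
after sub $t1, $t1, 1: $t1=2-1=1
cmp $t1, 0  (cmp 1,0)
bgt loop: taken
after mul $t6, $t6, $t5: $t6=20*31=620
after lw $t6, 0($t2): $t6=M[108]=6
after or $t5, $t5, $t6: $t5=31|6=31
after add $t2, $t2, 4: $t2=108+4=112
after sub $t1, $t1, 1: $t1=1-1=0
cmp $t1, 0  (cmp 0,0)
bgt loop: not taken
sw $t5, (100) → M[100]=31
halt.

31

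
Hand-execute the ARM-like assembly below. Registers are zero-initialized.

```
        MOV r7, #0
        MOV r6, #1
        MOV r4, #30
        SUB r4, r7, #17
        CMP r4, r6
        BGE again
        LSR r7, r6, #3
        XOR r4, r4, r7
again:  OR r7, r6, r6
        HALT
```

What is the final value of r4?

after MOV r7, #0: r7=0
after MOV r6, #1: r6=1
after MOV r4, #30: r4=30
after SUB r4, r7, #17: r4=0-17=-17
CMP r4, r6  (cmp -17,1)
BGE again: not taken
after LSR r7, r6, #3: r7=1>>3=0
after XOR r4, r4, r7: r4=(-17)^0=-17
after OR r7, r6, r6: r7=1|1=1
halt.

-17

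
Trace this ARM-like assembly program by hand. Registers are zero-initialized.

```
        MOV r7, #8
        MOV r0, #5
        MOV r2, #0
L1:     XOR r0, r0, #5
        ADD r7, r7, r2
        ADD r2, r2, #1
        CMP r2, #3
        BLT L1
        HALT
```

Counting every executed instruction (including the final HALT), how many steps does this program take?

MOV r7, #8 → r7=8
MOV r0, #5 → r0=5
MOV r2, #0 → r2=0
XOR r0, r0, #5 → r0=5^5=0
ADD r7, r7, r2 → r7=8+0=8
ADD r2, r2, #1 → r2=0+1=1
CMP r2, #3  (cmp 1,3)
BLT L1: taken
XOR r0, r0, #5 → r0=0^5=5
ADD r7, r7, r2 → r7=8+1=9
ADD r2, r2, #1 → r2=1+1=2
CMP r2, #3  (cmp 2,3)
BLT L1: taken
XOR r0, r0, #5 → r0=5^5=0
ADD r7, r7, r2 → r7=9+2=11
ADD r2, r2, #1 → r2=2+1=3
CMP r2, #3  (cmp 3,3)
BLT L1: not taken
halt.
Total executed instructions: 19.

19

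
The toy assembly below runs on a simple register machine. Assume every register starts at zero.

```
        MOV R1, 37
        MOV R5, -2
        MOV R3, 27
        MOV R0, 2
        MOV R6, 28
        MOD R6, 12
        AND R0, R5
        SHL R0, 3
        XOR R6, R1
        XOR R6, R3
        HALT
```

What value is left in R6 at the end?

58

after MOV R1, 37: R1=37
after MOV R5, -2: R5=-2
after MOV R3, 27: R3=27
after MOV R0, 2: R0=2
after MOV R6, 28: R6=28
after MOD R6, 12: R6=28%12=4
after AND R0, R5: R0=2&(-2)=2
after SHL R0, 3: R0=2<<3=16
after XOR R6, R1: R6=4^37=33
after XOR R6, R3: R6=33^27=58
halt.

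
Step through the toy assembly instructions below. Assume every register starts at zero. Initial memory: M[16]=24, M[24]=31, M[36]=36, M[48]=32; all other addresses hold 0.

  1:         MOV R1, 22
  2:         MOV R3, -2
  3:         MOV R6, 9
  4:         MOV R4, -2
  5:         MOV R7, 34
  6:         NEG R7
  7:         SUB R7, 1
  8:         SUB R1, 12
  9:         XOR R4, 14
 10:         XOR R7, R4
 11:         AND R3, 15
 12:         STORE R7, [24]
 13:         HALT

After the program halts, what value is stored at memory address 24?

R1=22
R3=-2
R6=9
R4=-2
R7=34
R7=-(34)=-34
R7=(-34)-1=-35
R1=22-12=10
R4=(-2)^14=-16
R7=(-35)^(-16)=45
R3=(-2)&15=14
STORE R7, [24] → M[24]=45
halt.

45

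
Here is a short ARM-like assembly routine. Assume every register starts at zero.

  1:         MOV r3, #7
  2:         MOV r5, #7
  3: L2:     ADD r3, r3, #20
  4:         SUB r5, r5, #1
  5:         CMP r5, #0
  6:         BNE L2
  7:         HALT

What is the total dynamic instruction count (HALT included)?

31

MOV r3, #7 → r3=7
MOV r5, #7 → r5=7
ADD r3, r3, #20 → r3=7+20=27
SUB r5, r5, #1 → r5=7-1=6
CMP r5, #0  (cmp 6,0)
BNE L2: taken
ADD r3, r3, #20 → r3=27+20=47
SUB r5, r5, #1 → r5=6-1=5
CMP r5, #0  (cmp 5,0)
BNE L2: taken
ADD r3, r3, #20 → r3=47+20=67
SUB r5, r5, #1 → r5=5-1=4
CMP r5, #0  (cmp 4,0)
BNE L2: taken
ADD r3, r3, #20 → r3=67+20=87
SUB r5, r5, #1 → r5=4-1=3
CMP r5, #0  (cmp 3,0)
BNE L2: taken
ADD r3, r3, #20 → r3=87+20=107
SUB r5, r5, #1 → r5=3-1=2
CMP r5, #0  (cmp 2,0)
BNE L2: taken
ADD r3, r3, #20 → r3=107+20=127
SUB r5, r5, #1 → r5=2-1=1
CMP r5, #0  (cmp 1,0)
BNE L2: taken
ADD r3, r3, #20 → r3=127+20=147
SUB r5, r5, #1 → r5=1-1=0
CMP r5, #0  (cmp 0,0)
BNE L2: not taken
halt.
Total executed instructions: 31.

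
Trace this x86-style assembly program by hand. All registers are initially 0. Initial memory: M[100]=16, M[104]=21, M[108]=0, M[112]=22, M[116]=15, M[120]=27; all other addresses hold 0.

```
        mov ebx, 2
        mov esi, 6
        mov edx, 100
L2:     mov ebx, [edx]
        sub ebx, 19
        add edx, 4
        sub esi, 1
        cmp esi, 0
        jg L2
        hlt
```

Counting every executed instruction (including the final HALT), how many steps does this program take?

mov ebx, 2 → ebx=2
mov esi, 6 → esi=6
mov edx, 100 → edx=100
mov ebx, [edx] → ebx=M[100]=16
sub ebx, 19 → ebx=16-19=-3
add edx, 4 → edx=100+4=104
sub esi, 1 → esi=6-1=5
cmp esi, 0  (cmp 5,0)
jg L2: taken
mov ebx, [edx] → ebx=M[104]=21
sub ebx, 19 → ebx=21-19=2
add edx, 4 → edx=104+4=108
sub esi, 1 → esi=5-1=4
cmp esi, 0  (cmp 4,0)
jg L2: taken
mov ebx, [edx] → ebx=M[108]=0
sub ebx, 19 → ebx=0-19=-19
add edx, 4 → edx=108+4=112
sub esi, 1 → esi=4-1=3
cmp esi, 0  (cmp 3,0)
jg L2: taken
mov ebx, [edx] → ebx=M[112]=22
sub ebx, 19 → ebx=22-19=3
add edx, 4 → edx=112+4=116
sub esi, 1 → esi=3-1=2
cmp esi, 0  (cmp 2,0)
jg L2: taken
mov ebx, [edx] → ebx=M[116]=15
sub ebx, 19 → ebx=15-19=-4
add edx, 4 → edx=116+4=120
sub esi, 1 → esi=2-1=1
cmp esi, 0  (cmp 1,0)
jg L2: taken
mov ebx, [edx] → ebx=M[120]=27
sub ebx, 19 → ebx=27-19=8
add edx, 4 → edx=120+4=124
sub esi, 1 → esi=1-1=0
cmp esi, 0  (cmp 0,0)
jg L2: not taken
halt.
Total executed instructions: 40.

40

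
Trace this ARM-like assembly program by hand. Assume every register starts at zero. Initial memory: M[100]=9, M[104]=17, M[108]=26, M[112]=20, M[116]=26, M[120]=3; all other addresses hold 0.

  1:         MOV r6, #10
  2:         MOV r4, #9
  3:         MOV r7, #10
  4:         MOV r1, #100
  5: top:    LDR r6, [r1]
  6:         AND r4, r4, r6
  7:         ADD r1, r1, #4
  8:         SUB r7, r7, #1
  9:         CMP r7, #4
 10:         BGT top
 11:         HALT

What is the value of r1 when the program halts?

after MOV r6, #10: r6=10
after MOV r4, #9: r4=9
after MOV r7, #10: r7=10
after MOV r1, #100: r1=100
after LDR r6, [r1]: r6=M[100]=9
after AND r4, r4, r6: r4=9&9=9
after ADD r1, r1, #4: r1=100+4=104
after SUB r7, r7, #1: r7=10-1=9
CMP r7, #4  (cmp 9,4)
BGT top: taken
after LDR r6, [r1]: r6=M[104]=17
after AND r4, r4, r6: r4=9&17=1
after ADD r1, r1, #4: r1=104+4=108
after SUB r7, r7, #1: r7=9-1=8
CMP r7, #4  (cmp 8,4)
BGT top: taken
after LDR r6, [r1]: r6=M[108]=26
after AND r4, r4, r6: r4=1&26=0
after ADD r1, r1, #4: r1=108+4=112
after SUB r7, r7, #1: r7=8-1=7
CMP r7, #4  (cmp 7,4)
BGT top: taken
after LDR r6, [r1]: r6=M[112]=20
after AND r4, r4, r6: r4=0&20=0
after ADD r1, r1, #4: r1=112+4=116
after SUB r7, r7, #1: r7=7-1=6
CMP r7, #4  (cmp 6,4)
BGT top: taken
after LDR r6, [r1]: r6=M[116]=26
after AND r4, r4, r6: r4=0&26=0
after ADD r1, r1, #4: r1=116+4=120
after SUB r7, r7, #1: r7=6-1=5
CMP r7, #4  (cmp 5,4)
BGT top: taken
after LDR r6, [r1]: r6=M[120]=3
after AND r4, r4, r6: r4=0&3=0
after ADD r1, r1, #4: r1=120+4=124
after SUB r7, r7, #1: r7=5-1=4
CMP r7, #4  (cmp 4,4)
BGT top: not taken
halt.

124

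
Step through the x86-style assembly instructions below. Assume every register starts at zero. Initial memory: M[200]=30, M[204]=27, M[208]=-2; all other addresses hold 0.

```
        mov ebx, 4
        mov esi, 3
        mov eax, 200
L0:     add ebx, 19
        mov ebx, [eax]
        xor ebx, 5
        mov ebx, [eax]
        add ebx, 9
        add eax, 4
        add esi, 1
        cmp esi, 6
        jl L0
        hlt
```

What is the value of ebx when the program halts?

mov ebx, 4 → ebx=4
mov esi, 3 → esi=3
mov eax, 200 → eax=200
add ebx, 19 → ebx=4+19=23
mov ebx, [eax] → ebx=M[200]=30
xor ebx, 5 → ebx=30^5=27
mov ebx, [eax] → ebx=M[200]=30
add ebx, 9 → ebx=30+9=39
add eax, 4 → eax=200+4=204
add esi, 1 → esi=3+1=4
cmp esi, 6  (cmp 4,6)
jl L0: taken
add ebx, 19 → ebx=39+19=58
mov ebx, [eax] → ebx=M[204]=27
xor ebx, 5 → ebx=27^5=30
mov ebx, [eax] → ebx=M[204]=27
add ebx, 9 → ebx=27+9=36
add eax, 4 → eax=204+4=208
add esi, 1 → esi=4+1=5
cmp esi, 6  (cmp 5,6)
jl L0: taken
add ebx, 19 → ebx=36+19=55
mov ebx, [eax] → ebx=M[208]=-2
xor ebx, 5 → ebx=(-2)^5=-5
mov ebx, [eax] → ebx=M[208]=-2
add ebx, 9 → ebx=(-2)+9=7
add eax, 4 → eax=208+4=212
add esi, 1 → esi=5+1=6
cmp esi, 6  (cmp 6,6)
jl L0: not taken
halt.

7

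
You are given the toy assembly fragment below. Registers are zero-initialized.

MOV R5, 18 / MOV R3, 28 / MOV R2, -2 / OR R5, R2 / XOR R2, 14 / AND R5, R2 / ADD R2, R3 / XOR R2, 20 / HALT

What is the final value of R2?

after MOV R5, 18: R5=18
after MOV R3, 28: R3=28
after MOV R2, -2: R2=-2
after OR R5, R2: R5=18|(-2)=-2
after XOR R2, 14: R2=(-2)^14=-16
after AND R5, R2: R5=(-2)&(-16)=-16
after ADD R2, R3: R2=(-16)+28=12
after XOR R2, 20: R2=12^20=24
halt.

24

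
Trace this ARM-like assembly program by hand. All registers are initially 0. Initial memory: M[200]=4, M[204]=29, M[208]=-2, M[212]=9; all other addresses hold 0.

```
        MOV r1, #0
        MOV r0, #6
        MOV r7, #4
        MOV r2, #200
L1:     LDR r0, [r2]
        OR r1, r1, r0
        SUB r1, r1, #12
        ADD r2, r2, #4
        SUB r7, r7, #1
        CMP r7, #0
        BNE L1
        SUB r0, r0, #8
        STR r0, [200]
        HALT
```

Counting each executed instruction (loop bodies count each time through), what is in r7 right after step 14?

3

MOV r1, #0 → r1=0
MOV r0, #6 → r0=6
MOV r7, #4 → r7=4
MOV r2, #200 → r2=200
LDR r0, [r2] → r0=M[200]=4
OR r1, r1, r0 → r1=0|4=4
SUB r1, r1, #12 → r1=4-12=-8
ADD r2, r2, #4 → r2=200+4=204
SUB r7, r7, #1 → r7=4-1=3
CMP r7, #0  (cmp 3,0)
BNE L1: taken
LDR r0, [r2] → r0=M[204]=29
OR r1, r1, r0 → r1=(-8)|29=-3
SUB r1, r1, #12 → r1=(-3)-12=-15
After step 14: r7 = 3.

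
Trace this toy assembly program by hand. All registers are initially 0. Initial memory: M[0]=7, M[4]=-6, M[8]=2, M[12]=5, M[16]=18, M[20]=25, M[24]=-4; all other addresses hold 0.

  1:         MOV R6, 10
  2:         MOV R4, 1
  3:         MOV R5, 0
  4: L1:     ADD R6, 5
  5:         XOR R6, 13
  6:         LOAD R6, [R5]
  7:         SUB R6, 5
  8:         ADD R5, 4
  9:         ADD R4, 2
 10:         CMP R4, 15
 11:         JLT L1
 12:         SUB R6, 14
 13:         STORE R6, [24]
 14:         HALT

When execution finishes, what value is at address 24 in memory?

R6=10
R4=1
R5=0
R6=10+5=15
R6=15^13=2
R6=M[0]=7
R6=7-5=2
R5=0+4=4
R4=1+2=3
CMP R4, 15  (cmp 3,15)
JLT L1: taken
R6=2+5=7
R6=7^13=10
R6=M[4]=-6
R6=(-6)-5=-11
R5=4+4=8
R4=3+2=5
CMP R4, 15  (cmp 5,15)
JLT L1: taken
R6=(-11)+5=-6
R6=(-6)^13=-9
R6=M[8]=2
R6=2-5=-3
R5=8+4=12
R4=5+2=7
CMP R4, 15  (cmp 7,15)
JLT L1: taken
R6=(-3)+5=2
R6=2^13=15
R6=M[12]=5
R6=5-5=0
R5=12+4=16
R4=7+2=9
CMP R4, 15  (cmp 9,15)
JLT L1: taken
R6=0+5=5
R6=5^13=8
R6=M[16]=18
R6=18-5=13
R5=16+4=20
R4=9+2=11
CMP R4, 15  (cmp 11,15)
JLT L1: taken
R6=13+5=18
R6=18^13=31
R6=M[20]=25
R6=25-5=20
R5=20+4=24
R4=11+2=13
CMP R4, 15  (cmp 13,15)
JLT L1: taken
R6=20+5=25
R6=25^13=20
R6=M[24]=-4
R6=(-4)-5=-9
R5=24+4=28
R4=13+2=15
CMP R4, 15  (cmp 15,15)
JLT L1: not taken
R6=(-9)-14=-23
STORE R6, [24] → M[24]=-23
halt.

-23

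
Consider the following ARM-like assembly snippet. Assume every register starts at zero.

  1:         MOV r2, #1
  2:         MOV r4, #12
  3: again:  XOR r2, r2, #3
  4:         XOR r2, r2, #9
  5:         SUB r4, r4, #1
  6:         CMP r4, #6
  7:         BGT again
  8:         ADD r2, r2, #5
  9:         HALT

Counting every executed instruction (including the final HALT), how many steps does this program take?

34

after MOV r2, #1: r2=1
after MOV r4, #12: r4=12
after XOR r2, r2, #3: r2=1^3=2
after XOR r2, r2, #9: r2=2^9=11
after SUB r4, r4, #1: r4=12-1=11
CMP r4, #6  (cmp 11,6)
BGT again: taken
after XOR r2, r2, #3: r2=11^3=8
after XOR r2, r2, #9: r2=8^9=1
after SUB r4, r4, #1: r4=11-1=10
CMP r4, #6  (cmp 10,6)
BGT again: taken
after XOR r2, r2, #3: r2=1^3=2
after XOR r2, r2, #9: r2=2^9=11
after SUB r4, r4, #1: r4=10-1=9
CMP r4, #6  (cmp 9,6)
BGT again: taken
after XOR r2, r2, #3: r2=11^3=8
after XOR r2, r2, #9: r2=8^9=1
after SUB r4, r4, #1: r4=9-1=8
CMP r4, #6  (cmp 8,6)
BGT again: taken
after XOR r2, r2, #3: r2=1^3=2
after XOR r2, r2, #9: r2=2^9=11
after SUB r4, r4, #1: r4=8-1=7
CMP r4, #6  (cmp 7,6)
BGT again: taken
after XOR r2, r2, #3: r2=11^3=8
after XOR r2, r2, #9: r2=8^9=1
after SUB r4, r4, #1: r4=7-1=6
CMP r4, #6  (cmp 6,6)
BGT again: not taken
after ADD r2, r2, #5: r2=1+5=6
halt.
Total executed instructions: 34.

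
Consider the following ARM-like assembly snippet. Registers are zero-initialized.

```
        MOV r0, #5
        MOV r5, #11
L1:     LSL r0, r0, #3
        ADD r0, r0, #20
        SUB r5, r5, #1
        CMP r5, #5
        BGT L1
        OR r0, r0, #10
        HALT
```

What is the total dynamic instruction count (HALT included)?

34

r0=5
r5=11
r0=5<<3=40
r0=40+20=60
r5=11-1=10
CMP r5, #5  (cmp 10,5)
BGT L1: taken
r0=60<<3=480
r0=480+20=500
r5=10-1=9
CMP r5, #5  (cmp 9,5)
BGT L1: taken
r0=500<<3=4000
r0=4000+20=4020
r5=9-1=8
CMP r5, #5  (cmp 8,5)
BGT L1: taken
r0=4020<<3=32160
r0=32160+20=32180
r5=8-1=7
CMP r5, #5  (cmp 7,5)
BGT L1: taken
r0=32180<<3=257440
r0=257440+20=257460
r5=7-1=6
CMP r5, #5  (cmp 6,5)
BGT L1: taken
r0=257460<<3=2059680
r0=2059680+20=2059700
r5=6-1=5
CMP r5, #5  (cmp 5,5)
BGT L1: not taken
r0=2059700|10=2059710
halt.
Total executed instructions: 34.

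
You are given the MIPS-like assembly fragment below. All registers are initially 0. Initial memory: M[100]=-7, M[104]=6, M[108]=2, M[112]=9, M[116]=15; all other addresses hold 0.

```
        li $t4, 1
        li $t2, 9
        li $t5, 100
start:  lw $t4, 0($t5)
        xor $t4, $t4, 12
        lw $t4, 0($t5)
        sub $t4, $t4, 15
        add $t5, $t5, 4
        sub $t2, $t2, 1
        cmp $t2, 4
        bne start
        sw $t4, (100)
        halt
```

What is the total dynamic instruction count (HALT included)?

45

li $t4, 1 → $t4=1
li $t2, 9 → $t2=9
li $t5, 100 → $t5=100
lw $t4, 0($t5) → $t4=M[100]=-7
xor $t4, $t4, 12 → $t4=(-7)^12=-11
lw $t4, 0($t5) → $t4=M[100]=-7
sub $t4, $t4, 15 → $t4=(-7)-15=-22
add $t5, $t5, 4 → $t5=100+4=104
sub $t2, $t2, 1 → $t2=9-1=8
cmp $t2, 4  (cmp 8,4)
bne start: taken
lw $t4, 0($t5) → $t4=M[104]=6
xor $t4, $t4, 12 → $t4=6^12=10
lw $t4, 0($t5) → $t4=M[104]=6
sub $t4, $t4, 15 → $t4=6-15=-9
add $t5, $t5, 4 → $t5=104+4=108
sub $t2, $t2, 1 → $t2=8-1=7
cmp $t2, 4  (cmp 7,4)
bne start: taken
lw $t4, 0($t5) → $t4=M[108]=2
xor $t4, $t4, 12 → $t4=2^12=14
lw $t4, 0($t5) → $t4=M[108]=2
sub $t4, $t4, 15 → $t4=2-15=-13
add $t5, $t5, 4 → $t5=108+4=112
sub $t2, $t2, 1 → $t2=7-1=6
cmp $t2, 4  (cmp 6,4)
bne start: taken
lw $t4, 0($t5) → $t4=M[112]=9
xor $t4, $t4, 12 → $t4=9^12=5
lw $t4, 0($t5) → $t4=M[112]=9
sub $t4, $t4, 15 → $t4=9-15=-6
add $t5, $t5, 4 → $t5=112+4=116
sub $t2, $t2, 1 → $t2=6-1=5
cmp $t2, 4  (cmp 5,4)
bne start: taken
lw $t4, 0($t5) → $t4=M[116]=15
xor $t4, $t4, 12 → $t4=15^12=3
lw $t4, 0($t5) → $t4=M[116]=15
sub $t4, $t4, 15 → $t4=15-15=0
add $t5, $t5, 4 → $t5=116+4=120
sub $t2, $t2, 1 → $t2=5-1=4
cmp $t2, 4  (cmp 4,4)
bne start: not taken
sw $t4, (100) → M[100]=0
halt.
Total executed instructions: 45.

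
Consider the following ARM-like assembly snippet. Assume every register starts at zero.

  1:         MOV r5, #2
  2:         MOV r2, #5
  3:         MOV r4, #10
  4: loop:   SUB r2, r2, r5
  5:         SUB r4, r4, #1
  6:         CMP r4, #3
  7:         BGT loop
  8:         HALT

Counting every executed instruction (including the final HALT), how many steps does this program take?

MOV r5, #2 → r5=2
MOV r2, #5 → r2=5
MOV r4, #10 → r4=10
SUB r2, r2, r5 → r2=5-2=3
SUB r4, r4, #1 → r4=10-1=9
CMP r4, #3  (cmp 9,3)
BGT loop: taken
SUB r2, r2, r5 → r2=3-2=1
SUB r4, r4, #1 → r4=9-1=8
CMP r4, #3  (cmp 8,3)
BGT loop: taken
SUB r2, r2, r5 → r2=1-2=-1
SUB r4, r4, #1 → r4=8-1=7
CMP r4, #3  (cmp 7,3)
BGT loop: taken
SUB r2, r2, r5 → r2=(-1)-2=-3
SUB r4, r4, #1 → r4=7-1=6
CMP r4, #3  (cmp 6,3)
BGT loop: taken
SUB r2, r2, r5 → r2=(-3)-2=-5
SUB r4, r4, #1 → r4=6-1=5
CMP r4, #3  (cmp 5,3)
BGT loop: taken
SUB r2, r2, r5 → r2=(-5)-2=-7
SUB r4, r4, #1 → r4=5-1=4
CMP r4, #3  (cmp 4,3)
BGT loop: taken
SUB r2, r2, r5 → r2=(-7)-2=-9
SUB r4, r4, #1 → r4=4-1=3
CMP r4, #3  (cmp 3,3)
BGT loop: not taken
halt.
Total executed instructions: 32.

32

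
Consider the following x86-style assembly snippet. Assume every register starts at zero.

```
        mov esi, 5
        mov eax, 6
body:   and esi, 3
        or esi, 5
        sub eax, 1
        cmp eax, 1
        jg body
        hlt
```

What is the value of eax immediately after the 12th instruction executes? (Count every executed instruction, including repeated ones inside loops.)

4

esi=5
eax=6
esi=5&3=1
esi=1|5=5
eax=6-1=5
cmp eax, 1  (cmp 5,1)
jg body: taken
esi=5&3=1
esi=1|5=5
eax=5-1=4
cmp eax, 1  (cmp 4,1)
jg body: taken
After step 12: eax = 4.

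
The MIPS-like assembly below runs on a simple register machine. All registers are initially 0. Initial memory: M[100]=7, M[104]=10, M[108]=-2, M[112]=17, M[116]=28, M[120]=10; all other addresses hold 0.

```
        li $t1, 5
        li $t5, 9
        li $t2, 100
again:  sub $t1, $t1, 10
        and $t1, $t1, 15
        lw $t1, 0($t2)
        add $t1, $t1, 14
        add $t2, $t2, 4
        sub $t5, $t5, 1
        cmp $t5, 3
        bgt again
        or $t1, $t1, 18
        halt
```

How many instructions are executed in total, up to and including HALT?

li $t1, 5 → $t1=5
li $t5, 9 → $t5=9
li $t2, 100 → $t2=100
sub $t1, $t1, 10 → $t1=5-10=-5
and $t1, $t1, 15 → $t1=(-5)&15=11
lw $t1, 0($t2) → $t1=M[100]=7
add $t1, $t1, 14 → $t1=7+14=21
add $t2, $t2, 4 → $t2=100+4=104
sub $t5, $t5, 1 → $t5=9-1=8
cmp $t5, 3  (cmp 8,3)
bgt again: taken
sub $t1, $t1, 10 → $t1=21-10=11
and $t1, $t1, 15 → $t1=11&15=11
lw $t1, 0($t2) → $t1=M[104]=10
add $t1, $t1, 14 → $t1=10+14=24
add $t2, $t2, 4 → $t2=104+4=108
sub $t5, $t5, 1 → $t5=8-1=7
cmp $t5, 3  (cmp 7,3)
bgt again: taken
sub $t1, $t1, 10 → $t1=24-10=14
and $t1, $t1, 15 → $t1=14&15=14
lw $t1, 0($t2) → $t1=M[108]=-2
add $t1, $t1, 14 → $t1=(-2)+14=12
add $t2, $t2, 4 → $t2=108+4=112
sub $t5, $t5, 1 → $t5=7-1=6
cmp $t5, 3  (cmp 6,3)
bgt again: taken
sub $t1, $t1, 10 → $t1=12-10=2
and $t1, $t1, 15 → $t1=2&15=2
lw $t1, 0($t2) → $t1=M[112]=17
add $t1, $t1, 14 → $t1=17+14=31
add $t2, $t2, 4 → $t2=112+4=116
sub $t5, $t5, 1 → $t5=6-1=5
cmp $t5, 3  (cmp 5,3)
bgt again: taken
sub $t1, $t1, 10 → $t1=31-10=21
and $t1, $t1, 15 → $t1=21&15=5
lw $t1, 0($t2) → $t1=M[116]=28
add $t1, $t1, 14 → $t1=28+14=42
add $t2, $t2, 4 → $t2=116+4=120
sub $t5, $t5, 1 → $t5=5-1=4
cmp $t5, 3  (cmp 4,3)
bgt again: taken
sub $t1, $t1, 10 → $t1=42-10=32
and $t1, $t1, 15 → $t1=32&15=0
lw $t1, 0($t2) → $t1=M[120]=10
add $t1, $t1, 14 → $t1=10+14=24
add $t2, $t2, 4 → $t2=120+4=124
sub $t5, $t5, 1 → $t5=4-1=3
cmp $t5, 3  (cmp 3,3)
bgt again: not taken
or $t1, $t1, 18 → $t1=24|18=26
halt.
Total executed instructions: 53.

53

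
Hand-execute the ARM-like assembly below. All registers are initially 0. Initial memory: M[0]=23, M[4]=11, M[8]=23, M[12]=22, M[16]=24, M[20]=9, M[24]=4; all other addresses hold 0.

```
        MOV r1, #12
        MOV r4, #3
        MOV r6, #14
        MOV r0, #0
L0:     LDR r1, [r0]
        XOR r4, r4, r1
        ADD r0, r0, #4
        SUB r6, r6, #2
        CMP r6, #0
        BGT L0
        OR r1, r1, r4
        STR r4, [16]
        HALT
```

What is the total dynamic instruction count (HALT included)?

49

MOV r1, #12 → r1=12
MOV r4, #3 → r4=3
MOV r6, #14 → r6=14
MOV r0, #0 → r0=0
LDR r1, [r0] → r1=M[0]=23
XOR r4, r4, r1 → r4=3^23=20
ADD r0, r0, #4 → r0=0+4=4
SUB r6, r6, #2 → r6=14-2=12
CMP r6, #0  (cmp 12,0)
BGT L0: taken
LDR r1, [r0] → r1=M[4]=11
XOR r4, r4, r1 → r4=20^11=31
ADD r0, r0, #4 → r0=4+4=8
SUB r6, r6, #2 → r6=12-2=10
CMP r6, #0  (cmp 10,0)
BGT L0: taken
LDR r1, [r0] → r1=M[8]=23
XOR r4, r4, r1 → r4=31^23=8
ADD r0, r0, #4 → r0=8+4=12
SUB r6, r6, #2 → r6=10-2=8
CMP r6, #0  (cmp 8,0)
BGT L0: taken
LDR r1, [r0] → r1=M[12]=22
XOR r4, r4, r1 → r4=8^22=30
ADD r0, r0, #4 → r0=12+4=16
SUB r6, r6, #2 → r6=8-2=6
CMP r6, #0  (cmp 6,0)
BGT L0: taken
LDR r1, [r0] → r1=M[16]=24
XOR r4, r4, r1 → r4=30^24=6
ADD r0, r0, #4 → r0=16+4=20
SUB r6, r6, #2 → r6=6-2=4
CMP r6, #0  (cmp 4,0)
BGT L0: taken
LDR r1, [r0] → r1=M[20]=9
XOR r4, r4, r1 → r4=6^9=15
ADD r0, r0, #4 → r0=20+4=24
SUB r6, r6, #2 → r6=4-2=2
CMP r6, #0  (cmp 2,0)
BGT L0: taken
LDR r1, [r0] → r1=M[24]=4
XOR r4, r4, r1 → r4=15^4=11
ADD r0, r0, #4 → r0=24+4=28
SUB r6, r6, #2 → r6=2-2=0
CMP r6, #0  (cmp 0,0)
BGT L0: not taken
OR r1, r1, r4 → r1=4|11=15
STR r4, [16] → M[16]=11
halt.
Total executed instructions: 49.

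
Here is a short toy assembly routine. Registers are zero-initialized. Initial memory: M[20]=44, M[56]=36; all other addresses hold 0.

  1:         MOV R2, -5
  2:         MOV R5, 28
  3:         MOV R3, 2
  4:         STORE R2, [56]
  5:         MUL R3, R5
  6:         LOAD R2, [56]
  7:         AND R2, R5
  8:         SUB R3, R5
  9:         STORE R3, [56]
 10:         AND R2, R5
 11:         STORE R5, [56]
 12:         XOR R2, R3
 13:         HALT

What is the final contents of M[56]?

28

after MOV R2, -5: R2=-5
after MOV R5, 28: R5=28
after MOV R3, 2: R3=2
STORE R2, [56] → M[56]=-5
after MUL R3, R5: R3=2*28=56
after LOAD R2, [56]: R2=M[56]=-5
after AND R2, R5: R2=(-5)&28=24
after SUB R3, R5: R3=56-28=28
STORE R3, [56] → M[56]=28
after AND R2, R5: R2=24&28=24
STORE R5, [56] → M[56]=28
after XOR R2, R3: R2=24^28=4
halt.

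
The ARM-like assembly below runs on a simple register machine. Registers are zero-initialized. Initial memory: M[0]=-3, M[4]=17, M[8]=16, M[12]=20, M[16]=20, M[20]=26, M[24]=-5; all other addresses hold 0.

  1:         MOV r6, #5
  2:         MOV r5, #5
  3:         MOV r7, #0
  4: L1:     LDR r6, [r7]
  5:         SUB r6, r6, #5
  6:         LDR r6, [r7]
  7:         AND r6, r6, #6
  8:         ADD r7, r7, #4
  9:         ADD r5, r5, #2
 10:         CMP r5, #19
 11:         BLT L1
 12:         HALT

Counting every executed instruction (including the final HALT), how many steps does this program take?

60

r6=5
r5=5
r7=0
r6=M[0]=-3
r6=(-3)-5=-8
r6=M[0]=-3
r6=(-3)&6=4
r7=0+4=4
r5=5+2=7
CMP r5, #19  (cmp 7,19)
BLT L1: taken
r6=M[4]=17
r6=17-5=12
r6=M[4]=17
r6=17&6=0
r7=4+4=8
r5=7+2=9
CMP r5, #19  (cmp 9,19)
BLT L1: taken
r6=M[8]=16
r6=16-5=11
r6=M[8]=16
r6=16&6=0
r7=8+4=12
r5=9+2=11
CMP r5, #19  (cmp 11,19)
BLT L1: taken
r6=M[12]=20
r6=20-5=15
r6=M[12]=20
r6=20&6=4
r7=12+4=16
r5=11+2=13
CMP r5, #19  (cmp 13,19)
BLT L1: taken
r6=M[16]=20
r6=20-5=15
r6=M[16]=20
r6=20&6=4
r7=16+4=20
r5=13+2=15
CMP r5, #19  (cmp 15,19)
BLT L1: taken
r6=M[20]=26
r6=26-5=21
r6=M[20]=26
r6=26&6=2
r7=20+4=24
r5=15+2=17
CMP r5, #19  (cmp 17,19)
BLT L1: taken
r6=M[24]=-5
r6=(-5)-5=-10
r6=M[24]=-5
r6=(-5)&6=2
r7=24+4=28
r5=17+2=19
CMP r5, #19  (cmp 19,19)
BLT L1: not taken
halt.
Total executed instructions: 60.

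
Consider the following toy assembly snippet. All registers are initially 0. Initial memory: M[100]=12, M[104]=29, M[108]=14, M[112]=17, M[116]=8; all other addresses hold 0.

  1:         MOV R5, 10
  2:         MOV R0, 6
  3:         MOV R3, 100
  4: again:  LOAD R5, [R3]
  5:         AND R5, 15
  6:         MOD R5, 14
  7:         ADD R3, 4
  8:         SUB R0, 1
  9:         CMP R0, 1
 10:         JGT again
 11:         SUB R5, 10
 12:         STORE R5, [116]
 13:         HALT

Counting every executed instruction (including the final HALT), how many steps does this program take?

R5=10
R0=6
R3=100
R5=M[100]=12
R5=12&15=12
R5=12%14=12
R3=100+4=104
R0=6-1=5
CMP R0, 1  (cmp 5,1)
JGT again: taken
R5=M[104]=29
R5=29&15=13
R5=13%14=13
R3=104+4=108
R0=5-1=4
CMP R0, 1  (cmp 4,1)
JGT again: taken
R5=M[108]=14
R5=14&15=14
R5=14%14=0
R3=108+4=112
R0=4-1=3
CMP R0, 1  (cmp 3,1)
JGT again: taken
R5=M[112]=17
R5=17&15=1
R5=1%14=1
R3=112+4=116
R0=3-1=2
CMP R0, 1  (cmp 2,1)
JGT again: taken
R5=M[116]=8
R5=8&15=8
R5=8%14=8
R3=116+4=120
R0=2-1=1
CMP R0, 1  (cmp 1,1)
JGT again: not taken
R5=8-10=-2
STORE R5, [116] → M[116]=-2
halt.
Total executed instructions: 41.

41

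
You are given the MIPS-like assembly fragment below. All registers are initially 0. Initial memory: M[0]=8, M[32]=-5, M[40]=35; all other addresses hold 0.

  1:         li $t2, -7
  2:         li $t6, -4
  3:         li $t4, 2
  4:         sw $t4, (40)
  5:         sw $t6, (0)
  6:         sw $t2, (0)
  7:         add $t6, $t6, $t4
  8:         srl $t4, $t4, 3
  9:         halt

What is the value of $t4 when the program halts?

$t2=-7
$t6=-4
$t4=2
sw $t4, (40) → M[40]=2
sw $t6, (0) → M[0]=-4
sw $t2, (0) → M[0]=-7
$t6=(-4)+2=-2
$t4=2>>3=0
halt.

0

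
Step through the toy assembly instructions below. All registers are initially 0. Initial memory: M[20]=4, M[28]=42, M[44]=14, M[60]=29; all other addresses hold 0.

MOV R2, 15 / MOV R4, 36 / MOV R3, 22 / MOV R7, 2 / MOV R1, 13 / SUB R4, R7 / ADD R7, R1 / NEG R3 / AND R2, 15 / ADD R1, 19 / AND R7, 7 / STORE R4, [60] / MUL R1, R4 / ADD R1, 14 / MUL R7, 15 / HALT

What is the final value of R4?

34

R2=15
R4=36
R3=22
R7=2
R1=13
R4=36-2=34
R7=2+13=15
R3=-(22)=-22
R2=15&15=15
R1=13+19=32
R7=15&7=7
STORE R4, [60] → M[60]=34
R1=32*34=1088
R1=1088+14=1102
R7=7*15=105
halt.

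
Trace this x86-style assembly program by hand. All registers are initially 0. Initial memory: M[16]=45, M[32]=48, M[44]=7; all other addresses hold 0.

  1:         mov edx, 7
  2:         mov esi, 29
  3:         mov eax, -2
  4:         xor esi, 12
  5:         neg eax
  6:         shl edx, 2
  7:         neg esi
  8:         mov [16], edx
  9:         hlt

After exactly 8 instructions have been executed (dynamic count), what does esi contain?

-17

mov edx, 7 → edx=7
mov esi, 29 → esi=29
mov eax, -2 → eax=-2
xor esi, 12 → esi=29^12=17
neg eax → eax=-(-2)=2
shl edx, 2 → edx=7<<2=28
neg esi → esi=-(17)=-17
mov [16], edx → M[16]=28
After step 8: esi = -17.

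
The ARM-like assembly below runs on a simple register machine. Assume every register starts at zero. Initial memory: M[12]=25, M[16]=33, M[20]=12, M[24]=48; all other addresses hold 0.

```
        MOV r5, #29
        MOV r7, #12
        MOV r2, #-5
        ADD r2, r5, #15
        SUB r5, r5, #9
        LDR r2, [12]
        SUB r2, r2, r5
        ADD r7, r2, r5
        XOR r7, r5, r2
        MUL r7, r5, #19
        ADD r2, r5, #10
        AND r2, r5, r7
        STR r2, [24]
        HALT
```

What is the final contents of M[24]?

r5=29
r7=12
r2=-5
r2=29+15=44
r5=29-9=20
r2=M[12]=25
r2=25-20=5
r7=5+20=25
r7=20^5=17
r7=20*19=380
r2=20+10=30
r2=20&380=20
STR r2, [24] → M[24]=20
halt.

20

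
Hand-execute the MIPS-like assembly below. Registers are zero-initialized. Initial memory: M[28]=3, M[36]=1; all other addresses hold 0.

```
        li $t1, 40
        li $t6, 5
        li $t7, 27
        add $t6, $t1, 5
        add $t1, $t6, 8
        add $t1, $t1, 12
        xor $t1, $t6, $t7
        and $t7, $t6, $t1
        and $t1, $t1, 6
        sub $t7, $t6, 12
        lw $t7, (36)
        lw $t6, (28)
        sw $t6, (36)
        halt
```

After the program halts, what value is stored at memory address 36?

3

li $t1, 40 → $t1=40
li $t6, 5 → $t6=5
li $t7, 27 → $t7=27
add $t6, $t1, 5 → $t6=40+5=45
add $t1, $t6, 8 → $t1=45+8=53
add $t1, $t1, 12 → $t1=53+12=65
xor $t1, $t6, $t7 → $t1=45^27=54
and $t7, $t6, $t1 → $t7=45&54=36
and $t1, $t1, 6 → $t1=54&6=6
sub $t7, $t6, 12 → $t7=45-12=33
lw $t7, (36) → $t7=M[36]=1
lw $t6, (28) → $t6=M[28]=3
sw $t6, (36) → M[36]=3
halt.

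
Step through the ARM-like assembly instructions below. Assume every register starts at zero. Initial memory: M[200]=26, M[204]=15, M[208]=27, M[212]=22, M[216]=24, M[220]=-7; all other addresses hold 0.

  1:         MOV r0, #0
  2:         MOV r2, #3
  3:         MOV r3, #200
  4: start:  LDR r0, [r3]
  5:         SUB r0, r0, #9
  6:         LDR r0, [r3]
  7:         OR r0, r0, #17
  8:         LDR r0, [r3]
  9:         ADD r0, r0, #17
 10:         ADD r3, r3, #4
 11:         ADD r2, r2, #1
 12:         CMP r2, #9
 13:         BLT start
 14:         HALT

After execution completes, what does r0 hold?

10

MOV r0, #0 → r0=0
MOV r2, #3 → r2=3
MOV r3, #200 → r3=200
LDR r0, [r3] → r0=M[200]=26
SUB r0, r0, #9 → r0=26-9=17
LDR r0, [r3] → r0=M[200]=26
OR r0, r0, #17 → r0=26|17=27
LDR r0, [r3] → r0=M[200]=26
ADD r0, r0, #17 → r0=26+17=43
ADD r3, r3, #4 → r3=200+4=204
ADD r2, r2, #1 → r2=3+1=4
CMP r2, #9  (cmp 4,9)
BLT start: taken
LDR r0, [r3] → r0=M[204]=15
SUB r0, r0, #9 → r0=15-9=6
LDR r0, [r3] → r0=M[204]=15
OR r0, r0, #17 → r0=15|17=31
LDR r0, [r3] → r0=M[204]=15
ADD r0, r0, #17 → r0=15+17=32
ADD r3, r3, #4 → r3=204+4=208
ADD r2, r2, #1 → r2=4+1=5
CMP r2, #9  (cmp 5,9)
BLT start: taken
LDR r0, [r3] → r0=M[208]=27
SUB r0, r0, #9 → r0=27-9=18
LDR r0, [r3] → r0=M[208]=27
OR r0, r0, #17 → r0=27|17=27
LDR r0, [r3] → r0=M[208]=27
ADD r0, r0, #17 → r0=27+17=44
ADD r3, r3, #4 → r3=208+4=212
ADD r2, r2, #1 → r2=5+1=6
CMP r2, #9  (cmp 6,9)
BLT start: taken
LDR r0, [r3] → r0=M[212]=22
SUB r0, r0, #9 → r0=22-9=13
LDR r0, [r3] → r0=M[212]=22
OR r0, r0, #17 → r0=22|17=23
LDR r0, [r3] → r0=M[212]=22
ADD r0, r0, #17 → r0=22+17=39
ADD r3, r3, #4 → r3=212+4=216
ADD r2, r2, #1 → r2=6+1=7
CMP r2, #9  (cmp 7,9)
BLT start: taken
LDR r0, [r3] → r0=M[216]=24
SUB r0, r0, #9 → r0=24-9=15
LDR r0, [r3] → r0=M[216]=24
OR r0, r0, #17 → r0=24|17=25
LDR r0, [r3] → r0=M[216]=24
ADD r0, r0, #17 → r0=24+17=41
ADD r3, r3, #4 → r3=216+4=220
ADD r2, r2, #1 → r2=7+1=8
CMP r2, #9  (cmp 8,9)
BLT start: taken
LDR r0, [r3] → r0=M[220]=-7
SUB r0, r0, #9 → r0=(-7)-9=-16
LDR r0, [r3] → r0=M[220]=-7
OR r0, r0, #17 → r0=(-7)|17=-7
LDR r0, [r3] → r0=M[220]=-7
ADD r0, r0, #17 → r0=(-7)+17=10
ADD r3, r3, #4 → r3=220+4=224
ADD r2, r2, #1 → r2=8+1=9
CMP r2, #9  (cmp 9,9)
BLT start: not taken
halt.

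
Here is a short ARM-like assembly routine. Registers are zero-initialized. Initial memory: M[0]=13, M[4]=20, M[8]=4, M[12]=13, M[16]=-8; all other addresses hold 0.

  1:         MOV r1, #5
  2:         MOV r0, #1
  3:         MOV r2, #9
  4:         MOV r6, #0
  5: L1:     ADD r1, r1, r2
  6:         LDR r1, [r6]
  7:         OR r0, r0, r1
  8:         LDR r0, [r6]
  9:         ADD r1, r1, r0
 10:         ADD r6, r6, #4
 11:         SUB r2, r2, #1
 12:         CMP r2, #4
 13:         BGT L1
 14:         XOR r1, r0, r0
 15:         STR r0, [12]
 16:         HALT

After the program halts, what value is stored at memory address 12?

-8

MOV r1, #5 → r1=5
MOV r0, #1 → r0=1
MOV r2, #9 → r2=9
MOV r6, #0 → r6=0
ADD r1, r1, r2 → r1=5+9=14
LDR r1, [r6] → r1=M[0]=13
OR r0, r0, r1 → r0=1|13=13
LDR r0, [r6] → r0=M[0]=13
ADD r1, r1, r0 → r1=13+13=26
ADD r6, r6, #4 → r6=0+4=4
SUB r2, r2, #1 → r2=9-1=8
CMP r2, #4  (cmp 8,4)
BGT L1: taken
ADD r1, r1, r2 → r1=26+8=34
LDR r1, [r6] → r1=M[4]=20
OR r0, r0, r1 → r0=13|20=29
LDR r0, [r6] → r0=M[4]=20
ADD r1, r1, r0 → r1=20+20=40
ADD r6, r6, #4 → r6=4+4=8
SUB r2, r2, #1 → r2=8-1=7
CMP r2, #4  (cmp 7,4)
BGT L1: taken
ADD r1, r1, r2 → r1=40+7=47
LDR r1, [r6] → r1=M[8]=4
OR r0, r0, r1 → r0=20|4=20
LDR r0, [r6] → r0=M[8]=4
ADD r1, r1, r0 → r1=4+4=8
ADD r6, r6, #4 → r6=8+4=12
SUB r2, r2, #1 → r2=7-1=6
CMP r2, #4  (cmp 6,4)
BGT L1: taken
ADD r1, r1, r2 → r1=8+6=14
LDR r1, [r6] → r1=M[12]=13
OR r0, r0, r1 → r0=4|13=13
LDR r0, [r6] → r0=M[12]=13
ADD r1, r1, r0 → r1=13+13=26
ADD r6, r6, #4 → r6=12+4=16
SUB r2, r2, #1 → r2=6-1=5
CMP r2, #4  (cmp 5,4)
BGT L1: taken
ADD r1, r1, r2 → r1=26+5=31
LDR r1, [r6] → r1=M[16]=-8
OR r0, r0, r1 → r0=13|(-8)=-3
LDR r0, [r6] → r0=M[16]=-8
ADD r1, r1, r0 → r1=(-8)+(-8)=-16
ADD r6, r6, #4 → r6=16+4=20
SUB r2, r2, #1 → r2=5-1=4
CMP r2, #4  (cmp 4,4)
BGT L1: not taken
XOR r1, r0, r0 → r1=(-8)^(-8)=0
STR r0, [12] → M[12]=-8
halt.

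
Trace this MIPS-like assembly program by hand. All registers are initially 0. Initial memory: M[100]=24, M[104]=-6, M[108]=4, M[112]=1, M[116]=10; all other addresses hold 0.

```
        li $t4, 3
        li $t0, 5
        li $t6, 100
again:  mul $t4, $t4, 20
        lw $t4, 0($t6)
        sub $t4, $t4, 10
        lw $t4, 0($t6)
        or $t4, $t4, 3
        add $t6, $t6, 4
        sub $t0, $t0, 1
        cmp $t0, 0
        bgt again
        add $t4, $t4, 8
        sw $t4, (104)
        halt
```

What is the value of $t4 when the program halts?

19

li $t4, 3 → $t4=3
li $t0, 5 → $t0=5
li $t6, 100 → $t6=100
mul $t4, $t4, 20 → $t4=3*20=60
lw $t4, 0($t6) → $t4=M[100]=24
sub $t4, $t4, 10 → $t4=24-10=14
lw $t4, 0($t6) → $t4=M[100]=24
or $t4, $t4, 3 → $t4=24|3=27
add $t6, $t6, 4 → $t6=100+4=104
sub $t0, $t0, 1 → $t0=5-1=4
cmp $t0, 0  (cmp 4,0)
bgt again: taken
mul $t4, $t4, 20 → $t4=27*20=540
lw $t4, 0($t6) → $t4=M[104]=-6
sub $t4, $t4, 10 → $t4=(-6)-10=-16
lw $t4, 0($t6) → $t4=M[104]=-6
or $t4, $t4, 3 → $t4=(-6)|3=-5
add $t6, $t6, 4 → $t6=104+4=108
sub $t0, $t0, 1 → $t0=4-1=3
cmp $t0, 0  (cmp 3,0)
bgt again: taken
mul $t4, $t4, 20 → $t4=(-5)*20=-100
lw $t4, 0($t6) → $t4=M[108]=4
sub $t4, $t4, 10 → $t4=4-10=-6
lw $t4, 0($t6) → $t4=M[108]=4
or $t4, $t4, 3 → $t4=4|3=7
add $t6, $t6, 4 → $t6=108+4=112
sub $t0, $t0, 1 → $t0=3-1=2
cmp $t0, 0  (cmp 2,0)
bgt again: taken
mul $t4, $t4, 20 → $t4=7*20=140
lw $t4, 0($t6) → $t4=M[112]=1
sub $t4, $t4, 10 → $t4=1-10=-9
lw $t4, 0($t6) → $t4=M[112]=1
or $t4, $t4, 3 → $t4=1|3=3
add $t6, $t6, 4 → $t6=112+4=116
sub $t0, $t0, 1 → $t0=2-1=1
cmp $t0, 0  (cmp 1,0)
bgt again: taken
mul $t4, $t4, 20 → $t4=3*20=60
lw $t4, 0($t6) → $t4=M[116]=10
sub $t4, $t4, 10 → $t4=10-10=0
lw $t4, 0($t6) → $t4=M[116]=10
or $t4, $t4, 3 → $t4=10|3=11
add $t6, $t6, 4 → $t6=116+4=120
sub $t0, $t0, 1 → $t0=1-1=0
cmp $t0, 0  (cmp 0,0)
bgt again: not taken
add $t4, $t4, 8 → $t4=11+8=19
sw $t4, (104) → M[104]=19
halt.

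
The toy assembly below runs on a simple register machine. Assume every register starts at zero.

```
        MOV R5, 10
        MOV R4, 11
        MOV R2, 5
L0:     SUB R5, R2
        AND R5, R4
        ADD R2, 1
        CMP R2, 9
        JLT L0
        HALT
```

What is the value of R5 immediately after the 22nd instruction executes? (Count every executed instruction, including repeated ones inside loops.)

8

MOV R5, 10 → R5=10
MOV R4, 11 → R4=11
MOV R2, 5 → R2=5
SUB R5, R2 → R5=10-5=5
AND R5, R4 → R5=5&11=1
ADD R2, 1 → R2=5+1=6
CMP R2, 9  (cmp 6,9)
JLT L0: taken
SUB R5, R2 → R5=1-6=-5
AND R5, R4 → R5=(-5)&11=11
ADD R2, 1 → R2=6+1=7
CMP R2, 9  (cmp 7,9)
JLT L0: taken
SUB R5, R2 → R5=11-7=4
AND R5, R4 → R5=4&11=0
ADD R2, 1 → R2=7+1=8
CMP R2, 9  (cmp 8,9)
JLT L0: taken
SUB R5, R2 → R5=0-8=-8
AND R5, R4 → R5=(-8)&11=8
ADD R2, 1 → R2=8+1=9
CMP R2, 9  (cmp 9,9)
After step 22: R5 = 8.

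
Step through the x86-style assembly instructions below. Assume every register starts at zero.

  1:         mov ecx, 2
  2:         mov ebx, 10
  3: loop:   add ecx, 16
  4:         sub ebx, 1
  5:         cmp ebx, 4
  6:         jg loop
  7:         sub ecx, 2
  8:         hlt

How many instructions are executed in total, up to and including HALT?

28

mov ecx, 2 → ecx=2
mov ebx, 10 → ebx=10
add ecx, 16 → ecx=2+16=18
sub ebx, 1 → ebx=10-1=9
cmp ebx, 4  (cmp 9,4)
jg loop: taken
add ecx, 16 → ecx=18+16=34
sub ebx, 1 → ebx=9-1=8
cmp ebx, 4  (cmp 8,4)
jg loop: taken
add ecx, 16 → ecx=34+16=50
sub ebx, 1 → ebx=8-1=7
cmp ebx, 4  (cmp 7,4)
jg loop: taken
add ecx, 16 → ecx=50+16=66
sub ebx, 1 → ebx=7-1=6
cmp ebx, 4  (cmp 6,4)
jg loop: taken
add ecx, 16 → ecx=66+16=82
sub ebx, 1 → ebx=6-1=5
cmp ebx, 4  (cmp 5,4)
jg loop: taken
add ecx, 16 → ecx=82+16=98
sub ebx, 1 → ebx=5-1=4
cmp ebx, 4  (cmp 4,4)
jg loop: not taken
sub ecx, 2 → ecx=98-2=96
halt.
Total executed instructions: 28.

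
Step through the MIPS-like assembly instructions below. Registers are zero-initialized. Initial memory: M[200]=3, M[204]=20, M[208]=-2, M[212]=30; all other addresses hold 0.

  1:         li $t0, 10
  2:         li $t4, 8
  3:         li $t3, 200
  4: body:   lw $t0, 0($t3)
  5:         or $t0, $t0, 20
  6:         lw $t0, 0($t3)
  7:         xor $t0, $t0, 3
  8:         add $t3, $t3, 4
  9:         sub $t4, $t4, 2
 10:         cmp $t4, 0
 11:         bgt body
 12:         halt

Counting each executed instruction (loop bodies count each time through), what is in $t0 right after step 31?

li $t0, 10 → $t0=10
li $t4, 8 → $t4=8
li $t3, 200 → $t3=200
lw $t0, 0($t3) → $t0=M[200]=3
or $t0, $t0, 20 → $t0=3|20=23
lw $t0, 0($t3) → $t0=M[200]=3
xor $t0, $t0, 3 → $t0=3^3=0
add $t3, $t3, 4 → $t3=200+4=204
sub $t4, $t4, 2 → $t4=8-2=6
cmp $t4, 0  (cmp 6,0)
bgt body: taken
lw $t0, 0($t3) → $t0=M[204]=20
or $t0, $t0, 20 → $t0=20|20=20
lw $t0, 0($t3) → $t0=M[204]=20
xor $t0, $t0, 3 → $t0=20^3=23
add $t3, $t3, 4 → $t3=204+4=208
sub $t4, $t4, 2 → $t4=6-2=4
cmp $t4, 0  (cmp 4,0)
bgt body: taken
lw $t0, 0($t3) → $t0=M[208]=-2
or $t0, $t0, 20 → $t0=(-2)|20=-2
lw $t0, 0($t3) → $t0=M[208]=-2
xor $t0, $t0, 3 → $t0=(-2)^3=-3
add $t3, $t3, 4 → $t3=208+4=212
sub $t4, $t4, 2 → $t4=4-2=2
cmp $t4, 0  (cmp 2,0)
bgt body: taken
lw $t0, 0($t3) → $t0=M[212]=30
or $t0, $t0, 20 → $t0=30|20=30
lw $t0, 0($t3) → $t0=M[212]=30
xor $t0, $t0, 3 → $t0=30^3=29
After step 31: $t0 = 29.

29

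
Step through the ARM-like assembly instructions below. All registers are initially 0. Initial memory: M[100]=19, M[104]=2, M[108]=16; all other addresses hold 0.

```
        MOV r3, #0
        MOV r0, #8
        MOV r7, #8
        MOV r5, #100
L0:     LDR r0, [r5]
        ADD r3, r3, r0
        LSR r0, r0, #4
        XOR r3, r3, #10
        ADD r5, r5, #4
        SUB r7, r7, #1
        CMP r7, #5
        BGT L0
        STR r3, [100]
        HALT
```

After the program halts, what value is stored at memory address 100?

r3=0
r0=8
r7=8
r5=100
r0=M[100]=19
r3=0+19=19
r0=19>>4=1
r3=19^10=25
r5=100+4=104
r7=8-1=7
CMP r7, #5  (cmp 7,5)
BGT L0: taken
r0=M[104]=2
r3=25+2=27
r0=2>>4=0
r3=27^10=17
r5=104+4=108
r7=7-1=6
CMP r7, #5  (cmp 6,5)
BGT L0: taken
r0=M[108]=16
r3=17+16=33
r0=16>>4=1
r3=33^10=43
r5=108+4=112
r7=6-1=5
CMP r7, #5  (cmp 5,5)
BGT L0: not taken
STR r3, [100] → M[100]=43
halt.

43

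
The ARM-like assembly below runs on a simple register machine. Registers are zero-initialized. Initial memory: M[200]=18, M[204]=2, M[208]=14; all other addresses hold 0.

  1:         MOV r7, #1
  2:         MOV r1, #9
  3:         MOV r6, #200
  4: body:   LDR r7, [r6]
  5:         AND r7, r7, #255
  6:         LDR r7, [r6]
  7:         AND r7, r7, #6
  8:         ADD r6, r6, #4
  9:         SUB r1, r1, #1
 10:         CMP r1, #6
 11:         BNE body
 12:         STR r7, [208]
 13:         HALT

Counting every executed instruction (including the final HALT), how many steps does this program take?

29

r7=1
r1=9
r6=200
r7=M[200]=18
r7=18&255=18
r7=M[200]=18
r7=18&6=2
r6=200+4=204
r1=9-1=8
CMP r1, #6  (cmp 8,6)
BNE body: taken
r7=M[204]=2
r7=2&255=2
r7=M[204]=2
r7=2&6=2
r6=204+4=208
r1=8-1=7
CMP r1, #6  (cmp 7,6)
BNE body: taken
r7=M[208]=14
r7=14&255=14
r7=M[208]=14
r7=14&6=6
r6=208+4=212
r1=7-1=6
CMP r1, #6  (cmp 6,6)
BNE body: not taken
STR r7, [208] → M[208]=6
halt.
Total executed instructions: 29.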